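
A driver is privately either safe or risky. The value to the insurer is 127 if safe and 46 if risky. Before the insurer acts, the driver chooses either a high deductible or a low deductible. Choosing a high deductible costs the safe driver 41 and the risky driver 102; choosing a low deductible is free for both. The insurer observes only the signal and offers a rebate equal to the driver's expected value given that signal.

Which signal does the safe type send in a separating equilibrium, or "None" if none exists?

Try safe → high deductible, risky → low deductible:
  If types separate, high deductible earns payment 127 and low deductible earns 46.
  Safe: high deductible gives 127 − 41 = 86; low deductible gives 46 − 0 = 46. No deviation. ✓
  Risky: low deductible gives 46 − 0 = 46; high deductible gives 127 − 102 = 25. No deviation. ✓
Both hold — the safe type sends high deductible.

high deductible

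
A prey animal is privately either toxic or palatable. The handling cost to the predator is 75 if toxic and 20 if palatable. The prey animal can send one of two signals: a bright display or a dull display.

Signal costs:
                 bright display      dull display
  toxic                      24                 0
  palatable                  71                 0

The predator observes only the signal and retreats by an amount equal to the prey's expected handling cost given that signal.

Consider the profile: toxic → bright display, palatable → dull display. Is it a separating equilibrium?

Yes

Under separation the predator infers type exactly: bright display → toxic (pays 75), dull display → palatable (pays 20).
Toxic: bright display gives 75 − 24 = 51; dull display gives 20 − 0 = 20. No deviation. ✓
Palatable: dull display gives 20 − 0 = 20; bright display gives 75 − 71 = 4. No deviation. ✓
Neither type gains from mimicking the other.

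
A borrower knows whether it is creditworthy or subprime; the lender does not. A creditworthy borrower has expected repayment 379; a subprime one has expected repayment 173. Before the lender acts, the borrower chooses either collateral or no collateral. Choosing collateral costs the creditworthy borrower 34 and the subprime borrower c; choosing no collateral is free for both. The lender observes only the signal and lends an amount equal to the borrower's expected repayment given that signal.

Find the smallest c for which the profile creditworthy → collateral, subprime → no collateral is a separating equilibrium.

206

Under separation: collateral → creditworthy (pays 379); no collateral → subprime (pays 173).
Creditworthy: 379 − 34 = 345 ≥ 173 − 0 = 173. Holds regardless of c. ✓
Subprime: 173 − 0 ≥ 379 − c, so c ≥ 379 − 173 = 206.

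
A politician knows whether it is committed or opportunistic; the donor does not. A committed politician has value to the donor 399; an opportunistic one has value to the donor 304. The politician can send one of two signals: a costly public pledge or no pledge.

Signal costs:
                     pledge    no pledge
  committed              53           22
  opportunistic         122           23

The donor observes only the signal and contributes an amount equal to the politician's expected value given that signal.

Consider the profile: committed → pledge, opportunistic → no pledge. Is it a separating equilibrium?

Yes

Under separation the donor infers type exactly: pledge → committed (pays 399), no pledge → opportunistic (pays 304).
Committed: pledge gives 399 − 53 = 346; no pledge gives 304 − 22 = 282. No deviation. ✓
Opportunistic: no pledge gives 304 − 23 = 281; pledge gives 399 − 122 = 277. No deviation. ✓
Neither type gains from mimicking the other.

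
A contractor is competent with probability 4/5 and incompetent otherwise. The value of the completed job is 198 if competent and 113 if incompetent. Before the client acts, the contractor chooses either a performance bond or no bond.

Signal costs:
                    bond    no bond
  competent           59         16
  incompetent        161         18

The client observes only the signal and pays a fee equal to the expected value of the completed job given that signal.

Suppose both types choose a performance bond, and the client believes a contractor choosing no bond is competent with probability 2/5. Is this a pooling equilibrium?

At the pooled signal (bond) the client holds the prior 4/5 and pays 4/5·198 + 1/5·113 = 181. Off-path (no bond) belief 2/5 gives 2/5·198 + 3/5·113 = 147.
Competent: bond gives 181 − 59 = 122; no bond gives 147 − 16 = 131. Deviates. ✗
Incompetent: bond gives 181 − 161 = 20; no bond gives 147 − 18 = 129. Deviates. ✗

No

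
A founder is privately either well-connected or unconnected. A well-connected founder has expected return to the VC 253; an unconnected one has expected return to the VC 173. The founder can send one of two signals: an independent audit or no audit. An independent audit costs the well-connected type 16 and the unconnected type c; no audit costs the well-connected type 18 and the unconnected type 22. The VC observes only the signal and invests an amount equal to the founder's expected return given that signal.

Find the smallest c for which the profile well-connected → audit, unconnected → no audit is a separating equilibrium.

Under separation: audit → well-connected (pays 253); no audit → unconnected (pays 173).
Well-connected: 253 − 16 = 237 ≥ 173 − 18 = 155. Holds regardless of c. ✓
Unconnected: 173 − 22 ≥ 253 − c, so c ≥ 253 − 151 = 102.

102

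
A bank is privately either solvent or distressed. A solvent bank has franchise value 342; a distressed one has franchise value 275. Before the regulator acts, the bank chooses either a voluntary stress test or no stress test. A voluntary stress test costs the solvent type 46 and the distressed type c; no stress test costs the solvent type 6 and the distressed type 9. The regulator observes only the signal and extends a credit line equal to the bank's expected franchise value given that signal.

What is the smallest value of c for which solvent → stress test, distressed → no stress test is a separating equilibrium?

76

Under separation: stress test → solvent (pays 342); no stress test → distressed (pays 275).
Solvent: 342 − 46 = 296 ≥ 275 − 6 = 269. Holds regardless of c. ✓
Distressed: 275 − 9 ≥ 342 − c, so c ≥ 342 − 266 = 76.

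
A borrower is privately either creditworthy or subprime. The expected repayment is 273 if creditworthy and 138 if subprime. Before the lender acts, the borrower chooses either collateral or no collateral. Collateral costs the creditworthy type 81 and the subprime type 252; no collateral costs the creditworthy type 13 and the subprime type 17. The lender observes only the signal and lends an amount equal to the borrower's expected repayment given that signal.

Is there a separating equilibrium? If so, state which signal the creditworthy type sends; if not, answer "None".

Try creditworthy → collateral, subprime → no collateral:
  If types separate, collateral earns payment 273 and no collateral earns 138.
  Creditworthy: collateral gives 273 − 81 = 192; no collateral gives 138 − 13 = 125. No deviation. ✓
  Subprime: no collateral gives 138 − 17 = 121; collateral gives 273 − 252 = 21. No deviation. ✓
Both hold — the creditworthy type sends collateral.

collateral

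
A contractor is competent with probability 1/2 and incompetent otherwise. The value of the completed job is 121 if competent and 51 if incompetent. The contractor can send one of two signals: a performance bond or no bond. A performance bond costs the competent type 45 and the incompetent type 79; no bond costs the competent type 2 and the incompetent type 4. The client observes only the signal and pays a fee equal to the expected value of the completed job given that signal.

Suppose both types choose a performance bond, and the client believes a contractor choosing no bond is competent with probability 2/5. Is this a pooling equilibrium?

No

At the pooled signal (bond) the client holds the prior 1/2 and pays 1/2·121 + 1/2·51 = 86. Off-path (no bond) belief 2/5 gives 2/5·121 + 3/5·51 = 79.
Competent: bond gives 86 − 45 = 41; no bond gives 79 − 2 = 77. Deviates. ✗
Incompetent: bond gives 86 − 79 = 7; no bond gives 79 − 4 = 75. Deviates. ✗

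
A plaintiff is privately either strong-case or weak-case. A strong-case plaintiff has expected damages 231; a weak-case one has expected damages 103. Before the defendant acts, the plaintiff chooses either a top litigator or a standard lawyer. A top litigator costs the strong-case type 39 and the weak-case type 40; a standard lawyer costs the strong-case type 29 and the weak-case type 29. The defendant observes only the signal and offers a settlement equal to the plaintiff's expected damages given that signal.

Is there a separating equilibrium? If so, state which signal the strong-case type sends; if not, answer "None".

Try strong-case → top litigator, weak-case → standard lawyer:
  Under separation the defendant infers type exactly: top litigator → strong-case (pays 231), standard lawyer → weak-case (pays 103).
  Strong-case: top litigator gives 231 − 39 = 192; standard lawyer gives 103 − 29 = 74. No deviation. ✓
  Weak-case: standard lawyer gives 103 − 29 = 74; top litigator gives 231 − 40 = 191. Would deviate. ✗
Try strong-case → standard lawyer, weak-case → top litigator:
  Under separation the defendant infers type exactly: standard lawyer → strong-case (pays 231), top litigator → weak-case (pays 103).
  Strong-case: standard lawyer gives 231 − 29 = 202; top litigator gives 103 − 39 = 64. No deviation. ✓
  Weak-case: top litigator gives 103 − 40 = 63; standard lawyer gives 231 − 29 = 202. Would deviate. ✗
Neither assignment is incentive-compatible.

None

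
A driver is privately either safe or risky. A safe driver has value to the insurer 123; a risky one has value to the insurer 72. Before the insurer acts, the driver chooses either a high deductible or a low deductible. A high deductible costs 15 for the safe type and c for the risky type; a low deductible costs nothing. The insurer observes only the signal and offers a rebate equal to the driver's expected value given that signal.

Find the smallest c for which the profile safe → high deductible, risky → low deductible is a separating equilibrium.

Under separation: high deductible → safe (pays 123); low deductible → risky (pays 72).
Safe: 123 − 15 = 108 ≥ 72 − 0 = 72. Holds regardless of c. ✓
Risky: 72 − 0 ≥ 123 − c, so c ≥ 123 − 72 = 51.

51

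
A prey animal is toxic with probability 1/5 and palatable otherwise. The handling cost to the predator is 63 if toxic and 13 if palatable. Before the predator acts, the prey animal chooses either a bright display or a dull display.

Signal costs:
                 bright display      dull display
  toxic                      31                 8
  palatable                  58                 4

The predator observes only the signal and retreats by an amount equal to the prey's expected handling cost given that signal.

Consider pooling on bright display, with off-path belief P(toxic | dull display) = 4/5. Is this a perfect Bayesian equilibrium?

No

At the pooled signal (bright display) the predator holds the prior 1/5 and pays 1/5·63 + 4/5·13 = 23. Off-path (dull display) belief 4/5 gives 4/5·63 + 1/5·13 = 53.
Toxic: bright display gives 23 − 31 = -8; dull display gives 53 − 8 = 45. Deviates. ✗
Palatable: bright display gives 23 − 58 = -35; dull display gives 53 − 4 = 49. Deviates. ✗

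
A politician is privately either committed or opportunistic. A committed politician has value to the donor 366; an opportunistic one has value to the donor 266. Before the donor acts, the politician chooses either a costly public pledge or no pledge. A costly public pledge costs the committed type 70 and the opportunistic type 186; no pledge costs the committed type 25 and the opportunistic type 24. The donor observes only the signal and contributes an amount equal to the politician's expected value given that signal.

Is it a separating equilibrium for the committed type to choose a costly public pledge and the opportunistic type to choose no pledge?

Yes

If types separate, pledge earns payment 366 and no pledge earns 266.
Committed: pledge gives 366 − 70 = 296; no pledge gives 266 − 25 = 241. No deviation. ✓
Opportunistic: no pledge gives 266 − 24 = 242; pledge gives 366 − 186 = 180. No deviation. ✓
Neither type gains from mimicking the other.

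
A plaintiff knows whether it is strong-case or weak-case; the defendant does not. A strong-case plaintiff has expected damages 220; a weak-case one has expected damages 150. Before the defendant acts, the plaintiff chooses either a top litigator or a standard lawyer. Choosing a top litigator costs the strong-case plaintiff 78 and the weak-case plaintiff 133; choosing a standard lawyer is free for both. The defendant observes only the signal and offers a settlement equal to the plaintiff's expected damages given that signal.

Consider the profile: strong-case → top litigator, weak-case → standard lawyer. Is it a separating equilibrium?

Under separation the defendant infers type exactly: top litigator → strong-case (pays 220), standard lawyer → weak-case (pays 150).
Strong-case: top litigator gives 220 − 78 = 142; standard lawyer gives 150 − 0 = 150. Would deviate. ✗
Weak-case: standard lawyer gives 150 − 0 = 150; top litigator gives 220 − 133 = 87. No deviation. ✓

No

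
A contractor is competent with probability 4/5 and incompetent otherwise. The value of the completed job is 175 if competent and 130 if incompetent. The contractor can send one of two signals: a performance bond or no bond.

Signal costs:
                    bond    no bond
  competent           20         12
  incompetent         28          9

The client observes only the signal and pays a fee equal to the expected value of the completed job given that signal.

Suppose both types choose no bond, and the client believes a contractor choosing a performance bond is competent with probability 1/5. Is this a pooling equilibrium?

Yes

At the pooled signal (no bond) the client holds the prior 4/5 and pays 4/5·175 + 1/5·130 = 166. Off-path (bond) belief 1/5 gives 1/5·175 + 4/5·130 = 139.
Competent: no bond gives 166 − 12 = 154; bond gives 139 − 20 = 119. Stays. ✓
Incompetent: no bond gives 166 − 9 = 157; bond gives 139 − 28 = 111. Stays. ✓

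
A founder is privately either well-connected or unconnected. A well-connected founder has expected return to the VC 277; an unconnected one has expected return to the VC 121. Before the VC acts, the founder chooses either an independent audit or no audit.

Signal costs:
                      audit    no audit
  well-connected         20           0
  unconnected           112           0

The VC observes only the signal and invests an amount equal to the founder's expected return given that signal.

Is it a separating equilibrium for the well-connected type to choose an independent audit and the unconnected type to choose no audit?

If types separate, audit earns payment 277 and no audit earns 121.
Well-connected: audit gives 277 − 20 = 257; no audit gives 121 − 0 = 121. No deviation. ✓
Unconnected: no audit gives 121 − 0 = 121; audit gives 277 − 112 = 165. Would deviate. ✗

No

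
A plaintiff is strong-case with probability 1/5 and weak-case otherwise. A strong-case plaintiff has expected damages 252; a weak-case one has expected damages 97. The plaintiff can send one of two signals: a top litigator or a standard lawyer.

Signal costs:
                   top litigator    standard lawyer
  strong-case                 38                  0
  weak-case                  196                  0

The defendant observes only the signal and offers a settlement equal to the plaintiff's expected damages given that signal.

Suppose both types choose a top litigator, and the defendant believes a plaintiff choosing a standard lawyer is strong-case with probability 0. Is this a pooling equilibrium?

On the equilibrium path (top litigator) the defendant holds the prior 1/5 and pays 1/5·252 + 4/5·97 = 128. Off-path (standard lawyer) belief 0 gives 0·252 + 1·97 = 97.
Strong-case: top litigator gives 128 − 38 = 90; standard lawyer gives 97 − 0 = 97. Deviates. ✗
Weak-case: top litigator gives 128 − 196 = -68; standard lawyer gives 97 − 0 = 97. Deviates. ✗

No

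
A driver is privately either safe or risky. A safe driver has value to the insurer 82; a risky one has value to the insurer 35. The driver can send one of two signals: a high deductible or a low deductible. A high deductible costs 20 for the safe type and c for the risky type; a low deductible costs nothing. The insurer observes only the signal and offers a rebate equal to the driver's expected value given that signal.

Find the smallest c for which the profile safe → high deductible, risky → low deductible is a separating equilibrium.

Under separation: high deductible → safe (pays 82); low deductible → risky (pays 35).
Safe: 82 − 20 = 62 ≥ 35 − 0 = 35. Holds regardless of c. ✓
Risky: 35 − 0 ≥ 82 − c, so c ≥ 82 − 35 = 47.

47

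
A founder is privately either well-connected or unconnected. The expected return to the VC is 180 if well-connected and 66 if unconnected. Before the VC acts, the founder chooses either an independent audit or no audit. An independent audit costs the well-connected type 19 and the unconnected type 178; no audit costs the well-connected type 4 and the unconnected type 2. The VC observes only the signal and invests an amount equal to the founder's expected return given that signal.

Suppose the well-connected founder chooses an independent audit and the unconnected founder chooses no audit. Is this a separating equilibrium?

Yes

Under separation the VC infers type exactly: audit → well-connected (pays 180), no audit → unconnected (pays 66).
Well-connected: audit gives 180 − 19 = 161; no audit gives 66 − 4 = 62. No deviation. ✓
Unconnected: no audit gives 66 − 2 = 64; audit gives 180 − 178 = 2. No deviation. ✓
Neither type gains from mimicking the other.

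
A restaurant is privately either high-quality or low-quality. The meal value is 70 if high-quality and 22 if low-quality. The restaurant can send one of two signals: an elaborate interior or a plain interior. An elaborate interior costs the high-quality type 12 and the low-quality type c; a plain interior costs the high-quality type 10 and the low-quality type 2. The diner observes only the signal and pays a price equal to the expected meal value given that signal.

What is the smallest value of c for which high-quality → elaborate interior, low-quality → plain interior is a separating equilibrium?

50

Under separation: elaborate interior → high-quality (pays 70); plain interior → low-quality (pays 22).
High-quality: 70 − 12 = 58 ≥ 22 − 10 = 12. Holds regardless of c. ✓
Low-quality: 22 − 2 ≥ 70 − c, so c ≥ 70 − 20 = 50.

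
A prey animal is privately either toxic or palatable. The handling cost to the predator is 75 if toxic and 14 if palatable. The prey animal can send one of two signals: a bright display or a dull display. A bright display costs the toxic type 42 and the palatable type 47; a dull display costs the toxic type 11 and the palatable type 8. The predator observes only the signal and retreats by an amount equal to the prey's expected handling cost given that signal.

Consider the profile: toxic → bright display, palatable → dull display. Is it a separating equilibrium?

No

Under separation the predator infers type exactly: bright display → toxic (pays 75), dull display → palatable (pays 14).
Toxic: bright display gives 75 − 42 = 33; dull display gives 14 − 11 = 3. No deviation. ✓
Palatable: dull display gives 14 − 8 = 6; bright display gives 75 − 47 = 28. Would deviate. ✗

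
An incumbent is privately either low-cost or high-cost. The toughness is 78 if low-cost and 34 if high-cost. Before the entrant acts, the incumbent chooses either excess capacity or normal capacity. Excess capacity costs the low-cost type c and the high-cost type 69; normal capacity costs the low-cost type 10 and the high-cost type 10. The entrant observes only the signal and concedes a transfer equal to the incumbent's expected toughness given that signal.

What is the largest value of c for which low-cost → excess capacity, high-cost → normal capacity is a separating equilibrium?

Under separation: excess capacity → low-cost (pays 78); normal capacity → high-cost (pays 34).
High-cost: 34 − 10 = 24 ≥ 78 − 69 = 9. Holds regardless of c. ✓
Low-cost: 78 − c ≥ 34 − 10, so c ≤ 78 − 24 = 54.

54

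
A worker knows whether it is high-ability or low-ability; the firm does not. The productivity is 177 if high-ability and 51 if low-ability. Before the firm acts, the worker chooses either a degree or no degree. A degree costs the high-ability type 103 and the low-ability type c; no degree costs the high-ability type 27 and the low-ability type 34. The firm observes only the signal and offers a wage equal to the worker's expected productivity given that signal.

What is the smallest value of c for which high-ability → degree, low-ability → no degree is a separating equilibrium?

Under separation: degree → high-ability (pays 177); no degree → low-ability (pays 51).
High-ability: 177 − 103 = 74 ≥ 51 − 27 = 24. Holds regardless of c. ✓
Low-ability: 51 − 34 ≥ 177 − c, so c ≥ 177 − 17 = 160.

160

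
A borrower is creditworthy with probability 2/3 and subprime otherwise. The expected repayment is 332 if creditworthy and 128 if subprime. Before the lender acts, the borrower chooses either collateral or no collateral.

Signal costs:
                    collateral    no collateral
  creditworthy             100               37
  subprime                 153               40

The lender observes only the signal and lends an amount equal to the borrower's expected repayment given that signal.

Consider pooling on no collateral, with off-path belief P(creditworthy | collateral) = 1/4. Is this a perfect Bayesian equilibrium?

Yes

At the pooled signal (no collateral) the lender holds the prior 2/3 and pays 2/3·332 + 1/3·128 = 264. Off-path (collateral) belief 1/4 gives 1/4·332 + 3/4·128 = 179.
Creditworthy: no collateral gives 264 − 37 = 227; collateral gives 179 − 100 = 79. Stays. ✓
Subprime: no collateral gives 264 − 40 = 224; collateral gives 179 − 153 = 26. Stays. ✓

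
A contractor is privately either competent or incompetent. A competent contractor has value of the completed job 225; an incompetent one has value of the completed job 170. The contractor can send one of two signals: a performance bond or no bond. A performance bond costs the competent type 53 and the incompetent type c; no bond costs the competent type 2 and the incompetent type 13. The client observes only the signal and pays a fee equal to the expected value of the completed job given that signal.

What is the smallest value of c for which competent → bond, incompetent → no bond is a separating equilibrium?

Under separation: bond → competent (pays 225); no bond → incompetent (pays 170).
Competent: 225 − 53 = 172 ≥ 170 − 2 = 168. Holds regardless of c. ✓
Incompetent: 170 − 13 ≥ 225 − c, so c ≥ 225 − 157 = 68.

68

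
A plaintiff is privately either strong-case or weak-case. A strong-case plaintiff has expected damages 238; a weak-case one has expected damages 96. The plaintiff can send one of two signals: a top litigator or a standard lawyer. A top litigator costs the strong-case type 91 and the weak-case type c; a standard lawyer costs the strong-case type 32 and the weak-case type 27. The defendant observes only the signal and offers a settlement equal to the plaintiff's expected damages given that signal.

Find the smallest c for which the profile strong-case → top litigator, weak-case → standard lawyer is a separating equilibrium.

169

Under separation: top litigator → strong-case (pays 238); standard lawyer → weak-case (pays 96).
Strong-case: 238 − 91 = 147 ≥ 96 − 32 = 64. Holds regardless of c. ✓
Weak-case: 96 − 27 ≥ 238 − c, so c ≥ 238 − 69 = 169.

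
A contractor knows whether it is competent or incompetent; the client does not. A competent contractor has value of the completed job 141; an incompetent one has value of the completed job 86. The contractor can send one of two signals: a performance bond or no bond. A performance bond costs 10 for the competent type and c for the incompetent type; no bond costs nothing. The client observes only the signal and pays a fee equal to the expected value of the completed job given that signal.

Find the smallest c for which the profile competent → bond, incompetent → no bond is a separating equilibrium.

55

Under separation: bond → competent (pays 141); no bond → incompetent (pays 86).
Competent: 141 − 10 = 131 ≥ 86 − 0 = 86. Holds regardless of c. ✓
Incompetent: 86 − 0 ≥ 141 − c, so c ≥ 141 − 86 = 55.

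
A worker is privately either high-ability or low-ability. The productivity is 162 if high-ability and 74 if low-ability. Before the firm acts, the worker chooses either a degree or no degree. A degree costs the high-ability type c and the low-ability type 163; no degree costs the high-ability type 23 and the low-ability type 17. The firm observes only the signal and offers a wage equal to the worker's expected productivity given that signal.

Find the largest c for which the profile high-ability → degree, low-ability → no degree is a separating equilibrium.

Under separation: degree → high-ability (pays 162); no degree → low-ability (pays 74).
Low-ability: 74 − 17 = 57 ≥ 162 − 163 = -1. Holds regardless of c. ✓
High-ability: 162 − c ≥ 74 − 23, so c ≤ 162 − 51 = 111.

111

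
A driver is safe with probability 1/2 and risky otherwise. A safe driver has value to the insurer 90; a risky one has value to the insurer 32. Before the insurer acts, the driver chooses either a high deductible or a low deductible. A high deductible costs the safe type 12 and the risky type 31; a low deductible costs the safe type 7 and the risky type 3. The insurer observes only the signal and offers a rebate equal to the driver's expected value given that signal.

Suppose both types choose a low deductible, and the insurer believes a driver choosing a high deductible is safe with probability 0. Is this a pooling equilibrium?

Yes

At the pooled signal (low deductible) the insurer holds the prior 1/2 and pays 1/2·90 + 1/2·32 = 61. Off-path (high deductible) belief 0 gives 0·90 + 1·32 = 32.
Safe: low deductible gives 61 − 7 = 54; high deductible gives 32 − 12 = 20. Stays. ✓
Risky: low deductible gives 61 − 3 = 58; high deductible gives 32 − 31 = 1. Stays. ✓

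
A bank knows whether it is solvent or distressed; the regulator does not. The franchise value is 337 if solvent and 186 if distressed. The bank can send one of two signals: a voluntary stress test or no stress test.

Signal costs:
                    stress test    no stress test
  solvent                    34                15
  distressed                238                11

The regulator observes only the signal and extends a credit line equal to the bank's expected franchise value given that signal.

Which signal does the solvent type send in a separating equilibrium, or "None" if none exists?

stress test

Try solvent → stress test, distressed → no stress test:
  If types separate, stress test earns payment 337 and no stress test earns 186.
  Solvent: stress test gives 337 − 34 = 303; no stress test gives 186 − 15 = 171. No deviation. ✓
  Distressed: no stress test gives 186 − 11 = 175; stress test gives 337 − 238 = 99. No deviation. ✓
Both hold — the solvent type sends stress test.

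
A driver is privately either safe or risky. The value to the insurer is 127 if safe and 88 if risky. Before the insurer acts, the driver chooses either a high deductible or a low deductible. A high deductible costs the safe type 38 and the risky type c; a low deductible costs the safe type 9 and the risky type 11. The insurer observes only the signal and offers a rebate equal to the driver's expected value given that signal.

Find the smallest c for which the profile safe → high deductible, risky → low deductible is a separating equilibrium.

Under separation: high deductible → safe (pays 127); low deductible → risky (pays 88).
Safe: 127 − 38 = 89 ≥ 88 − 9 = 79. Holds regardless of c. ✓
Risky: 88 − 11 ≥ 127 − c, so c ≥ 127 − 77 = 50.

50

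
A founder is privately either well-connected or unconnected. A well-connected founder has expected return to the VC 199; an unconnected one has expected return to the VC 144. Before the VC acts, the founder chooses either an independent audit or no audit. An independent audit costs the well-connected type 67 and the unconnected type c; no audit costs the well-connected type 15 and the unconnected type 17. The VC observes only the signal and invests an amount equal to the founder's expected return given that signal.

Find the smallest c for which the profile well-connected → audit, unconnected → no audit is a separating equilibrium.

72

Under separation: audit → well-connected (pays 199); no audit → unconnected (pays 144).
Well-connected: 199 − 67 = 132 ≥ 144 − 15 = 129. Holds regardless of c. ✓
Unconnected: 144 − 17 ≥ 199 − c, so c ≥ 199 − 127 = 72.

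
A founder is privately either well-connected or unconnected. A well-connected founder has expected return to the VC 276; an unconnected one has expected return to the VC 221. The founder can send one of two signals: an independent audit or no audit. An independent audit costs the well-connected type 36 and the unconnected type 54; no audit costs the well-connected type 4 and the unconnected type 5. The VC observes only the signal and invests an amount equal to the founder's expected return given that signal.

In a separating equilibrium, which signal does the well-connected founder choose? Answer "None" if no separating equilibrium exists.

Try well-connected → audit, unconnected → no audit:
  If types separate, audit earns payment 276 and no audit earns 221.
  Well-connected: audit gives 276 − 36 = 240; no audit gives 221 − 4 = 217. No deviation. ✓
  Unconnected: no audit gives 221 − 5 = 216; audit gives 276 − 54 = 222. Would deviate. ✗
Try well-connected → no audit, unconnected → audit:
  If types separate, no audit earns payment 276 and audit earns 221.
  Well-connected: no audit gives 276 − 4 = 272; audit gives 221 − 36 = 185. No deviation. ✓
  Unconnected: audit gives 221 − 54 = 167; no audit gives 276 − 5 = 271. Would deviate. ✗
Neither assignment is incentive-compatible.

None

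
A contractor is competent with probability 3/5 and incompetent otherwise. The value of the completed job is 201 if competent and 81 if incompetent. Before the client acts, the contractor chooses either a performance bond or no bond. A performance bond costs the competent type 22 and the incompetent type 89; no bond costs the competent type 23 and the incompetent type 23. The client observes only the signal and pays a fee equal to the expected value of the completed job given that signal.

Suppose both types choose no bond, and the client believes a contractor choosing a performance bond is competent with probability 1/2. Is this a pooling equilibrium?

At the pooled signal (no bond) the client holds the prior 3/5 and pays 3/5·201 + 2/5·81 = 153. Off-path (bond) belief 1/2 gives 1/2·201 + 1/2·81 = 141.
Competent: no bond gives 153 − 23 = 130; bond gives 141 − 22 = 119. Stays. ✓
Incompetent: no bond gives 153 − 23 = 130; bond gives 141 − 89 = 52. Stays. ✓

Yes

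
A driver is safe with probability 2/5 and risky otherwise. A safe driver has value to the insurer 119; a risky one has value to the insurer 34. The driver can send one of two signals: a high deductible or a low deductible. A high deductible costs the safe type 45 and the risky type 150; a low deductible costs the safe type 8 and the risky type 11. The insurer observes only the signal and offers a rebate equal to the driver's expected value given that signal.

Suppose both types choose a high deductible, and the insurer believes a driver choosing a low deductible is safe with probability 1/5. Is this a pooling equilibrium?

No

On the equilibrium path (high deductible) the insurer holds the prior 2/5 and pays 2/5·119 + 3/5·34 = 68. Off-path (low deductible) belief 1/5 gives 1/5·119 + 4/5·34 = 51.
Safe: high deductible gives 68 − 45 = 23; low deductible gives 51 − 8 = 43. Deviates. ✗
Risky: high deductible gives 68 − 150 = -82; low deductible gives 51 − 11 = 40. Deviates. ✗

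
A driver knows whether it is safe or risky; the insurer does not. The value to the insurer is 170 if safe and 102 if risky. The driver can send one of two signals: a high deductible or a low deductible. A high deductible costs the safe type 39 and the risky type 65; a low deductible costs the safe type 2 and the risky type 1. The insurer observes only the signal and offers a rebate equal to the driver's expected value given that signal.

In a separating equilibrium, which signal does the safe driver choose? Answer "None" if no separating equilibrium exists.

None

Try safe → high deductible, risky → low deductible:
  If types separate, high deductible earns payment 170 and low deductible earns 102.
  Safe: high deductible gives 170 − 39 = 131; low deductible gives 102 − 2 = 100. No deviation. ✓
  Risky: low deductible gives 102 − 1 = 101; high deductible gives 170 − 65 = 105. Would deviate. ✗
Try safe → low deductible, risky → high deductible:
  If types separate, low deductible earns payment 170 and high deductible earns 102.
  Safe: low deductible gives 170 − 2 = 168; high deductible gives 102 − 39 = 63. No deviation. ✓
  Risky: high deductible gives 102 − 65 = 37; low deductible gives 170 − 1 = 169. Would deviate. ✗
Neither assignment is incentive-compatible.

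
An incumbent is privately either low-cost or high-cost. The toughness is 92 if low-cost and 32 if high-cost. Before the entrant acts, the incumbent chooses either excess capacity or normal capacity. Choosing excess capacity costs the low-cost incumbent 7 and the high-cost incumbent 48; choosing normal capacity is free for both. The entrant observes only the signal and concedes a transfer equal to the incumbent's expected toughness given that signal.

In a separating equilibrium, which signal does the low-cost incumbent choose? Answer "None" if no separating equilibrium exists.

Try low-cost → excess capacity, high-cost → normal capacity:
  If types separate, excess capacity earns payment 92 and normal capacity earns 32.
  Low-cost: excess capacity gives 92 − 7 = 85; normal capacity gives 32 − 0 = 32. No deviation. ✓
  High-cost: normal capacity gives 32 − 0 = 32; excess capacity gives 92 − 48 = 44. Would deviate. ✗
Try low-cost → normal capacity, high-cost → excess capacity:
  If types separate, normal capacity earns payment 92 and excess capacity earns 32.
  Low-cost: normal capacity gives 92 − 0 = 92; excess capacity gives 32 − 7 = 25. No deviation. ✓
  High-cost: excess capacity gives 32 − 48 = -16; normal capacity gives 92 − 0 = 92. Would deviate. ✗
Neither assignment is incentive-compatible.

None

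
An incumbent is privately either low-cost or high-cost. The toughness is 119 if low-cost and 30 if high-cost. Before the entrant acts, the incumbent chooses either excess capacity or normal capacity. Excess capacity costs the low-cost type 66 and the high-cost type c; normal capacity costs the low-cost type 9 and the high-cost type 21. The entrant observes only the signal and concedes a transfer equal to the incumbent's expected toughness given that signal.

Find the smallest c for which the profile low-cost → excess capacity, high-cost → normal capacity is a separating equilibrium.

Under separation: excess capacity → low-cost (pays 119); normal capacity → high-cost (pays 30).
Low-cost: 119 − 66 = 53 ≥ 30 − 9 = 21. Holds regardless of c. ✓
High-cost: 30 − 21 ≥ 119 − c, so c ≥ 119 − 9 = 110.

110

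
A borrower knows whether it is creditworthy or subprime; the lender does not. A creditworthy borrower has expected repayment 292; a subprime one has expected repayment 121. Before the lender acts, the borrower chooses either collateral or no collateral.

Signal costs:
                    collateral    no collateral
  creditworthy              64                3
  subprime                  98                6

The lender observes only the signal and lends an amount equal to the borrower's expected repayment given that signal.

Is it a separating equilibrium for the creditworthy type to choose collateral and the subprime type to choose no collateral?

If types separate, collateral earns payment 292 and no collateral earns 121.
Creditworthy: collateral gives 292 − 64 = 228; no collateral gives 121 − 3 = 118. No deviation. ✓
Subprime: no collateral gives 121 − 6 = 115; collateral gives 292 − 98 = 194. Would deviate. ✗

No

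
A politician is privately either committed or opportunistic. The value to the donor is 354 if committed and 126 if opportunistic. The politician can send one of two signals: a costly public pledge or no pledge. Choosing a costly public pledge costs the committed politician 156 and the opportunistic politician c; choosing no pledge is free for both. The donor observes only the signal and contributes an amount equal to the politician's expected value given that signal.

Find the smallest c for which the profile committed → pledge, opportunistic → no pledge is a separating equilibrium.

Under separation: pledge → committed (pays 354); no pledge → opportunistic (pays 126).
Committed: 354 − 156 = 198 ≥ 126 − 0 = 126. Holds regardless of c. ✓
Opportunistic: 126 − 0 ≥ 354 − c, so c ≥ 354 − 126 = 228.

228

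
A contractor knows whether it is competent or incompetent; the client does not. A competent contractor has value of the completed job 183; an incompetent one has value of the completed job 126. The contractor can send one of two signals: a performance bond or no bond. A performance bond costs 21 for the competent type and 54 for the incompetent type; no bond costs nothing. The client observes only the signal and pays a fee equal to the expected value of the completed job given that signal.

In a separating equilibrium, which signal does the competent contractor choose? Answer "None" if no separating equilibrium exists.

None

Try competent → bond, incompetent → no bond:
  If types separate, bond earns payment 183 and no bond earns 126.
  Competent: bond gives 183 − 21 = 162; no bond gives 126 − 0 = 126. No deviation. ✓
  Incompetent: no bond gives 126 − 0 = 126; bond gives 183 − 54 = 129. Would deviate. ✗
Try competent → no bond, incompetent → bond:
  If types separate, no bond earns payment 183 and bond earns 126.
  Competent: no bond gives 183 − 0 = 183; bond gives 126 − 21 = 105. No deviation. ✓
  Incompetent: bond gives 126 − 54 = 72; no bond gives 183 − 0 = 183. Would deviate. ✗
Neither assignment is incentive-compatible.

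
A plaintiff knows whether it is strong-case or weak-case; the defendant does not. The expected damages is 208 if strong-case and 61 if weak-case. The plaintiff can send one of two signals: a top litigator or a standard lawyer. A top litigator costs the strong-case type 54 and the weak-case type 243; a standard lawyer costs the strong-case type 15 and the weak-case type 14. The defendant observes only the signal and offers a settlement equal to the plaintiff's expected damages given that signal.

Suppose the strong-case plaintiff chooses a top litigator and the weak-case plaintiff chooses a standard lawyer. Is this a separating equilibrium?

Under separation the defendant infers type exactly: top litigator → strong-case (pays 208), standard lawyer → weak-case (pays 61).
Strong-case: top litigator gives 208 − 54 = 154; standard lawyer gives 61 − 15 = 46. No deviation. ✓
Weak-case: standard lawyer gives 61 − 14 = 47; top litigator gives 208 − 243 = -35. No deviation. ✓
Neither type gains from mimicking the other.

Yes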